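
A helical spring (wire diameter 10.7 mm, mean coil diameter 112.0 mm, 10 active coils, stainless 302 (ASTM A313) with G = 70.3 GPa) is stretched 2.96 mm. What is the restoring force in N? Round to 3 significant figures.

24.3 N

k = Gd⁴/(8D³N_a) = (70.3×10³)(10.7⁴)/(8·112.0³·10) = 8.1987 N/mm
F = k·δ = 8.1987 × 2.96 = 24.268 N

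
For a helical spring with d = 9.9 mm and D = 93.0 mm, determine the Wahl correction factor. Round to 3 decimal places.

C = D/d = 93.0/9.9 = 9.3939
K_W = (4C−1)/(4C−4) + 0.615/C = 36.576/33.576 + 0.0655 = 1.1548

1.155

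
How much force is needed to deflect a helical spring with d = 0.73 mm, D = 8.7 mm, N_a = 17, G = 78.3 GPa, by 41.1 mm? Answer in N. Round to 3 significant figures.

10.2 N

k = Gd⁴/(8D³N_a) = (78.3×10³)(0.73⁴)/(8·8.7³·17) = 0.24829 N/mm
F = k·δ = 0.24829 × 41.1 = 10.205 N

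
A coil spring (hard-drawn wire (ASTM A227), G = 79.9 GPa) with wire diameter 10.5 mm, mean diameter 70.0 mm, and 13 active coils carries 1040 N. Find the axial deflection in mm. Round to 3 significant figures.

38.2 mm

k = Gd⁴/(8D³N_a) = (79.9×10³)(10.5⁴)/(8·70.0³·13) = 27.226 N/mm
δ = F/k = 1040 / 27.226 = 38.199 mm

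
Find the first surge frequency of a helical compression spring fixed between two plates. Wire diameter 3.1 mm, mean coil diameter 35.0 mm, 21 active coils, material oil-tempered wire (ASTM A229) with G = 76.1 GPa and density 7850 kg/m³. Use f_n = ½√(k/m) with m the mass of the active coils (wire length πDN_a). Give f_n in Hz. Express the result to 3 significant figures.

42.2 Hz

k = Gd⁴/(8D³N_a) = (76.1×10³)(3.1⁴)/(8·35.0³·21) = 0.9757 N/mm = 975.7 N/m
Wire length L = πDN_a = π·35.0·21 = 2309.1 mm
m = ρ·(πd²/4)·L = 7850 × 7.5477×10⁻⁶ m² × 2.3091 m = 0.13681 kg
f_n = ½√(k/m) = 0.5·√(975.7/0.13681) = 0.5·√(7131.8) = 42.225 Hz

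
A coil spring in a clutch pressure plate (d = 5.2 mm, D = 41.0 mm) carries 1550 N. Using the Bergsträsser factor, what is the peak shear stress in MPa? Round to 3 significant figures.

Spring index C = D/d = 41.0/5.2 = 7.8846
K_B = (4C+2)/(4C−3) = 33.538/28.538 = 1.1752
τ₀ = 8FD/(πd³) = 8·1550·41.0/(π·5.2³) = 508400/441.73 = 1150.9 MPa
τ_max = K·τ₀ = 1.1752 × 1150.9 = 1352.6 MPa

1350 MPa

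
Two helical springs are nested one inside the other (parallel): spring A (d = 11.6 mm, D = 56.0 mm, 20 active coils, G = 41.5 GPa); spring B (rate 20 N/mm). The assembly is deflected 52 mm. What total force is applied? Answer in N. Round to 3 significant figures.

2430 N

k_A = Gd⁴/(8D³N_a) = (41.5×10³)(11.6⁴)/(8·56.0³·20) = 26.742 N/mm
Parallel: k_eq = 26.742 + 20 = 46.742 N/mm
F = k_eq·δ = 46.742·52 = 2430.6 N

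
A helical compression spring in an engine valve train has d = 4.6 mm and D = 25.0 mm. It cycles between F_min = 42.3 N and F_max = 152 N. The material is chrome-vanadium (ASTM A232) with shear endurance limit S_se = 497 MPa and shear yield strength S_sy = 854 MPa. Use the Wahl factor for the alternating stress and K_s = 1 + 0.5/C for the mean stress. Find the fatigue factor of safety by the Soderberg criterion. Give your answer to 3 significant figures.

5.75

C = D/d = 25.0/4.6 = 5.4348; K_W = (4C−1)/(4C−4)+0.615/C = 1.2823; K_s = 1+0.5/C = 1.0920
F_a = (F_max−F_min)/2 = 54.85 N; F_m = (F_max+F_min)/2 = 97.15 N
τ_a = K_W·8F_aD/(πd³) = 1.2823 × 35.874 = 46.001 MPa
τ_m = K_s·8F_mD/(πd³) = 1.0920 × 63.54 = 69.386 MPa
Soderberg: 1/n_f = τ_a/S_se + τ_m/S_sy = 46.001/497 + 69.386/854 = 0.09256 + 0.08125 = 0.17381
n_f = 1/0.17381 = 5.754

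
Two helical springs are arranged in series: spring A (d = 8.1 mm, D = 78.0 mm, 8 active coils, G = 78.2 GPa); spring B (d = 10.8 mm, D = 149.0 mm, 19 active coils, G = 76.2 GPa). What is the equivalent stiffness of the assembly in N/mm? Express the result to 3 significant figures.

1.74 N/mm

k_A = Gd⁴/(8D³N_a) = (78.2×10³)(8.1⁴)/(8·78.0³·8) = 11.084 N/mm
k_B = Gd⁴/(8D³N_a) = (76.2×10³)(10.8⁴)/(8·149.0³·19) = 2.0618 N/mm
Series: 1/k_eq = 1/11.084 + 1/2.0618 = 0.57523; k_eq = 1.7384 N/mm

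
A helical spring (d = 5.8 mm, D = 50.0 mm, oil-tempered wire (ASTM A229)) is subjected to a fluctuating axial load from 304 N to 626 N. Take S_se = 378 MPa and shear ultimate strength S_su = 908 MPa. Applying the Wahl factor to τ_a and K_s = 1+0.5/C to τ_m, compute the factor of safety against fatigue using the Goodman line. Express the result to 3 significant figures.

C = D/d = 50.0/5.8 = 8.6207; K_W = (4C−1)/(4C−4)+0.615/C = 1.1698; K_s = 1+0.5/C = 1.0580
F_a = (F_max−F_min)/2 = 161 N; F_m = (F_max+F_min)/2 = 465 N
τ_a = K_W·8F_aD/(πd³) = 1.1698 × 105.06 = 122.9 MPa
τ_m = K_s·8F_mD/(πd³) = 1.0580 × 303.44 = 321.04 MPa
Goodman: 1/n_f = τ_a/S_se + τ_m/S_su = 122.9/378 + 321.04/908 = 0.32513 + 0.35357 = 0.6787
n_f = 1/0.6787 = 1.473

1.47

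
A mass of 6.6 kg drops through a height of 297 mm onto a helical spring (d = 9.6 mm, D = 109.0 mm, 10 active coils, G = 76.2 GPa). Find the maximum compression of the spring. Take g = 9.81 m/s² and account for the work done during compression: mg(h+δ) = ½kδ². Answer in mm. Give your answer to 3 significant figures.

89.5 mm

k = Gd⁴/(8D³N_a) = (76.2×10³)(9.6⁴)/(8·109.0³·10) = 6.247 N/mm
W = mg = 6.6 × 9.81 = 64.746 N
½kδ² − Wδ − Wh = 0 → δ = (W + √(W² + 2kWh))/k
δ = (64.746 + √(4192 + 240254))/6.247 = (64.746 + 494.41)/6.247 = 89.509 mm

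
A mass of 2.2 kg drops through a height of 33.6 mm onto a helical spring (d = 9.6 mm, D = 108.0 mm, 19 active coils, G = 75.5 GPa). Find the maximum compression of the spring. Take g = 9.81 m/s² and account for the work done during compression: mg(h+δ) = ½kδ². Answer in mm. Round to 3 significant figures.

k = Gd⁴/(8D³N_a) = (75.5×10³)(9.6⁴)/(8·108.0³·19) = 3.349 N/mm
W = mg = 2.2 × 9.81 = 21.582 N
½kδ² − Wδ − Wh = 0 → δ = (W + √(W² + 2kWh))/k
δ = (21.582 + √(465.78 + 4857.11))/3.349 = (21.582 + 72.958)/3.349 = 28.229 mm

28.2 mm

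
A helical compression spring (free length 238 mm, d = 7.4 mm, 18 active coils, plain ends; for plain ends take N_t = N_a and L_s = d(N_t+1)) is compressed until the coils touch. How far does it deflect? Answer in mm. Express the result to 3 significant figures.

97.4 mm

N_t = 18; L_s = 7.4·19 = 140.6 mm
δ_solid = L₀ − L_s = 238 − 140.6 = 97.4 mm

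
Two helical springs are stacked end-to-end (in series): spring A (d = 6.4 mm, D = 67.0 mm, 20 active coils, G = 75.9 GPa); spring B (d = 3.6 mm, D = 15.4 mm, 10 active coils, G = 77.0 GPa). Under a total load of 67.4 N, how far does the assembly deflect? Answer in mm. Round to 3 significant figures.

k_A = Gd⁴/(8D³N_a) = (75.9×10³)(6.4⁴)/(8·67.0³·20) = 2.6462 N/mm
k_B = Gd⁴/(8D³N_a) = (77.0×10³)(3.6⁴)/(8·15.4³·10) = 44.264 N/mm
Series: 1/k_eq = 1/2.6462 + 1/44.264 = 0.4005; k_eq = 2.4969 N/mm
δ = F/k_eq = 67.4/2.4969 = 26.993 mm

27.0 mm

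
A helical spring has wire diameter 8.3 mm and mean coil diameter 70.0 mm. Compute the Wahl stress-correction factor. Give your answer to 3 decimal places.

1.174

C = D/d = 70.0/8.3 = 8.4337
K_W = (4C−1)/(4C−4) + 0.615/C = 32.735/29.735 + 0.0729 = 1.1738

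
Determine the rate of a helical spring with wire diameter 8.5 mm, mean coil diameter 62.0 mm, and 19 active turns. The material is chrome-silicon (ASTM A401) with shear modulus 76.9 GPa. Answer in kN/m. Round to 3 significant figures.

11.1 kN/m

k = Gd⁴/(8D³N_a) = (76.9×10³ × 8.5⁴) / (8 × 62.0³ × 19)
  = 4.01423e+08 / 3.62259e+07 = 11.081 N/mm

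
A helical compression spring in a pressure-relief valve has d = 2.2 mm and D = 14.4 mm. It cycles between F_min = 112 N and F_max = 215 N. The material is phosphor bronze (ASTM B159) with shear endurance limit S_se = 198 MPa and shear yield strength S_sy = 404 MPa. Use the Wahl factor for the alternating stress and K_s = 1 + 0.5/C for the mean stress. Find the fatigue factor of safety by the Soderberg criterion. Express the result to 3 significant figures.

0.384

C = D/d = 14.4/2.2 = 6.5455; K_W = (4C−1)/(4C−4)+0.615/C = 1.2292; K_s = 1+0.5/C = 1.0764
F_a = (F_max−F_min)/2 = 51.5 N; F_m = (F_max+F_min)/2 = 163.5 N
τ_a = K_W·8F_aD/(πd³) = 1.2292 × 177.35 = 218 MPa
τ_m = K_s·8F_mD/(πd³) = 1.0764 × 563.06 = 606.07 MPa
Soderberg: 1/n_f = τ_a/S_se + τ_m/S_sy = 218/198 + 606.07/404 = 1.10103 + 1.50017 = 2.6012
n_f = 1/2.6012 = 0.3844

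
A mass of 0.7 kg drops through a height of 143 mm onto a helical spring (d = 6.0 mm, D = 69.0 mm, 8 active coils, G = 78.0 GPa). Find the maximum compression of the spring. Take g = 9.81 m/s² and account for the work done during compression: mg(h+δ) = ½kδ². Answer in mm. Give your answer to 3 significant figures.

21.7 mm

k = Gd⁴/(8D³N_a) = (78.0×10³)(6.0⁴)/(8·69.0³·8) = 4.8081 N/mm
W = mg = 0.7 × 9.81 = 6.867 N
½kδ² − Wδ − Wh = 0 → δ = (W + √(W² + 2kWh))/k
δ = (6.867 + √(47.156 + 9442.9))/4.8081 = (6.867 + 97.417)/4.8081 = 21.689 mm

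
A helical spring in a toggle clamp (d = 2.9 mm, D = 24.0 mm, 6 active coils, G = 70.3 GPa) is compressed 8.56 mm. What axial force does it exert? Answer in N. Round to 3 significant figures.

k = Gd⁴/(8D³N_a) = (70.3×10³)(2.9⁴)/(8·24.0³·6) = 7.4933 N/mm
F = k·δ = 7.4933 × 8.56 = 64.143 N

64.1 N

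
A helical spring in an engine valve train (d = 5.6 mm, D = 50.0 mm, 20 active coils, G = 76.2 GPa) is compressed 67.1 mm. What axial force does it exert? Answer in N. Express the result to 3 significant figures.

k = Gd⁴/(8D³N_a) = (76.2×10³)(5.6⁴)/(8·50.0³·20) = 3.7469 N/mm
F = k·δ = 3.7469 × 67.1 = 251.42 N

251 N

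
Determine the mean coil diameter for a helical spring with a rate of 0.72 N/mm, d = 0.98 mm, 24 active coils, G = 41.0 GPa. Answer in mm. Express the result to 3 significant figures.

6.49 mm

D = (Gd⁴/(8N_a·k))^(1/3) = (41.0×10³·0.98⁴/(8·24·0.72))^(1/3)
  = (273.561)^(1/3) = 6.4916 mm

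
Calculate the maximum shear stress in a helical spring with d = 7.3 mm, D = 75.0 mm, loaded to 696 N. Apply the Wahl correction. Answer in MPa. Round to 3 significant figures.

390 MPa

Spring index C = D/d = 75.0/7.3 = 10.2740
K_W = (4C−1)/(4C−4) + 0.615/C = 40.096/37.096 + 0.0599 = 1.1407
τ₀ = 8FD/(πd³) = 8·696·75.0/(π·7.3³) = 417600/1222.1 = 341.7 MPa
τ_max = K·τ₀ = 1.1407 × 341.7 = 389.79 MPa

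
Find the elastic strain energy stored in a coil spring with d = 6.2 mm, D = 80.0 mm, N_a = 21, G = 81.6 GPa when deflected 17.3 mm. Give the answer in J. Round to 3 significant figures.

0.210 J

k = Gd⁴/(8D³N_a) = (81.6×10³)(6.2⁴)/(8·80.0³·21) = 1.4018 N/mm
U = ½kδ² = 0.5 × 1.4018 × 17.3² = 209.77 N·mm = 0.20977 J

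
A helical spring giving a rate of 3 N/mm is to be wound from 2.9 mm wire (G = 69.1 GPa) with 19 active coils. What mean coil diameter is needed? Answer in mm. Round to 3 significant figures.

22.0 mm

D = (Gd⁴/(8N_a·k))^(1/3) = (69.1×10³·2.9⁴/(8·19·3))^(1/3)
  = (10717.8)^(1/3) = 22.0480 mm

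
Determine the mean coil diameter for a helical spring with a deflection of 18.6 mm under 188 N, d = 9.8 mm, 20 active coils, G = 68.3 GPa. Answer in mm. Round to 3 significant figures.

73.0 mm

Required rate k = F/δ = 188/18.6 = 10.108 N/mm
D = (Gd⁴/(8N_a·k))^(1/3) = (68.3×10³·9.8⁴/(8·20·10.108))^(1/3)
  = (389547)^(1/3) = 73.0332 mm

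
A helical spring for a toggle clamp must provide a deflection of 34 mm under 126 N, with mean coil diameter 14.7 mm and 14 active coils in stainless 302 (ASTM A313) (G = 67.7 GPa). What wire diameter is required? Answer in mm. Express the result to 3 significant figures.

Required rate k = F/δ = 126/34 = 3.7059 N/mm
d = (8D³N_a·k / G)^(1/4) = (8·14.7³·14·3.7059 / (67.7×10³))^0.25
  = (19.475)^0.25 = 2.1007 mm

2.10 mm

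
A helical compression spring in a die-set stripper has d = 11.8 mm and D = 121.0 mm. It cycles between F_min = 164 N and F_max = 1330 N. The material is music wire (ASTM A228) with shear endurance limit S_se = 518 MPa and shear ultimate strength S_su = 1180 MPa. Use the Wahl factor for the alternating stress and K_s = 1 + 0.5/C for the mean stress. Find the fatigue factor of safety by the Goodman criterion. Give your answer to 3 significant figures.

2.74

C = D/d = 121.0/11.8 = 10.2542; K_W = (4C−1)/(4C−4)+0.615/C = 1.1410; K_s = 1+0.5/C = 1.0488
F_a = (F_max−F_min)/2 = 583 N; F_m = (F_max+F_min)/2 = 747 N
τ_a = K_W·8F_aD/(πd³) = 1.1410 × 109.33 = 124.75 MPa
τ_m = K_s·8F_mD/(πd³) = 1.0488 × 140.09 = 146.92 MPa
Goodman: 1/n_f = τ_a/S_se + τ_m/S_su = 124.75/518 + 146.92/1180 = 0.24083 + 0.12451 = 0.36534
n_f = 1/0.36534 = 2.737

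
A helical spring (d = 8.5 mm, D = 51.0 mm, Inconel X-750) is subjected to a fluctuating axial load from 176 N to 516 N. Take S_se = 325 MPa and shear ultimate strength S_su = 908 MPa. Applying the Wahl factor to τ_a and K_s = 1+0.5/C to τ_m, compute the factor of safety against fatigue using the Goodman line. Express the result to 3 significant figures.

C = D/d = 51.0/8.5 = 6.0000; K_W = (4C−1)/(4C−4)+0.615/C = 1.2525; K_s = 1+0.5/C = 1.0833
F_a = (F_max−F_min)/2 = 170 N; F_m = (F_max+F_min)/2 = 346 N
τ_a = K_W·8F_aD/(πd³) = 1.2525 × 35.95 = 45.028 MPa
τ_m = K_s·8F_mD/(πd³) = 1.0833 × 73.169 = 79.267 MPa
Goodman: 1/n_f = τ_a/S_se + τ_m/S_su = 45.028/325 + 79.267/908 = 0.13855 + 0.08730 = 0.22585
n_f = 1/0.22585 = 4.428

4.43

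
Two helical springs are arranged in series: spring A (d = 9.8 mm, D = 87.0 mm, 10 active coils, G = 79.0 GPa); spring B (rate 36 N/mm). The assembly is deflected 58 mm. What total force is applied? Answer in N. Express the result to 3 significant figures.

580 N

k_A = Gd⁴/(8D³N_a) = (79.0×10³)(9.8⁴)/(8·87.0³·10) = 13.832 N/mm
Series: 1/k_eq = 1/13.832 + 1/36 = 0.10007; k_eq = 9.9926 N/mm
F = k_eq·δ = 9.9926·58 = 579.57 N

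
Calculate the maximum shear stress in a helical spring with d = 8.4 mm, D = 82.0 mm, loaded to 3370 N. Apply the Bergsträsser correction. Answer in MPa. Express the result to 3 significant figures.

1350 MPa

Spring index C = D/d = 82.0/8.4 = 9.7619
K_B = (4C+2)/(4C−3) = 41.048/36.048 = 1.1387
τ₀ = 8FD/(πd³) = 8·3370·82.0/(π·8.4³) = 2.21072e+06/1862 = 1187.3 MPa
τ_max = K·τ₀ = 1.1387 × 1187.3 = 1351.9 MPa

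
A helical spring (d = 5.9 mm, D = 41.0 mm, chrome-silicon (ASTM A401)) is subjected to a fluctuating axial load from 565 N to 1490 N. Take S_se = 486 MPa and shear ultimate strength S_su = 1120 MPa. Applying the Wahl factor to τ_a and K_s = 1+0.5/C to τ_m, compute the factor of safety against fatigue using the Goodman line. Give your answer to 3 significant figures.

C = D/d = 41.0/5.9 = 6.9492; K_W = (4C−1)/(4C−4)+0.615/C = 1.2146; K_s = 1+0.5/C = 1.0720
F_a = (F_max−F_min)/2 = 462.5 N; F_m = (F_max+F_min)/2 = 1027.5 N
τ_a = K_W·8F_aD/(πd³) = 1.2146 × 235.11 = 285.56 MPa
τ_m = K_s·8F_mD/(πd³) = 1.0720 × 522.34 = 559.92 MPa
Goodman: 1/n_f = τ_a/S_se + τ_m/S_su = 285.56/486 + 559.92/1120 = 0.58758 + 0.49993 = 1.0875
n_f = 1/1.0875 = 0.9195

0.920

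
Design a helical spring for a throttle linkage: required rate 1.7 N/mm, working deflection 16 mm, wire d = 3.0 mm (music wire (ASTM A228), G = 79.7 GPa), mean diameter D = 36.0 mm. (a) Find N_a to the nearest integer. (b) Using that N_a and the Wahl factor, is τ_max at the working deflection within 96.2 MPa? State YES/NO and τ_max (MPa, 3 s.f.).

(a) 10 coils; (b) NO, τ_max = 105 MPa

N_a = Gd⁴/(8D³k) = (79.7×10³)(3.0⁴)/(8·36.0³·1.7) = 10.17 → N_a = 10
Actual rate k = Gd⁴/(8D³·10) = 1.7296 N/mm
Working load F = kδ = 1.7296·16 = 27.674 N
C = 36.0/3.0 = 12.0000; K_W = (4C−1)/(4C−4)+0.615/C = 1.1194
τ_max = K_W·8FD/(πd³) = 1.1194·93.96 = 105.18 MPa
τ_max > 96.2 MPa → exceeds allowable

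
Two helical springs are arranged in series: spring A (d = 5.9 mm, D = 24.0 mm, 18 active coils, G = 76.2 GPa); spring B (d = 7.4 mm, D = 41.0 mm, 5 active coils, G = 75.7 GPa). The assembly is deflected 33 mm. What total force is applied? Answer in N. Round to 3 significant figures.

k_A = Gd⁴/(8D³N_a) = (76.2×10³)(5.9⁴)/(8·24.0³·18) = 46.384 N/mm
k_B = Gd⁴/(8D³N_a) = (75.7×10³)(7.4⁴)/(8·41.0³·5) = 82.34 N/mm
Series: 1/k_eq = 1/46.384 + 1/82.34 = 0.033704; k_eq = 29.67 N/mm
F = k_eq·δ = 29.67·33 = 979.11 N

979 N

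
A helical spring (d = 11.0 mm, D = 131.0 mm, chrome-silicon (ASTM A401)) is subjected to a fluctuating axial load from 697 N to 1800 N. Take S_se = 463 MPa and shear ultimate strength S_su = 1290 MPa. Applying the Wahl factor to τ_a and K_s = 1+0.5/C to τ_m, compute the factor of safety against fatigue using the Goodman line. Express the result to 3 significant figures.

1.70

C = D/d = 131.0/11.0 = 11.9091; K_W = (4C−1)/(4C−4)+0.615/C = 1.1204; K_s = 1+0.5/C = 1.0420
F_a = (F_max−F_min)/2 = 551.5 N; F_m = (F_max+F_min)/2 = 1248.5 N
τ_a = K_W·8F_aD/(πd³) = 1.1204 × 138.22 = 154.86 MPa
τ_m = K_s·8F_mD/(πd³) = 1.0420 × 312.91 = 326.05 MPa
Goodman: 1/n_f = τ_a/S_se + τ_m/S_su = 154.86/463 + 326.05/1290 = 0.33448 + 0.25275 = 0.58723
n_f = 1/0.58723 = 1.703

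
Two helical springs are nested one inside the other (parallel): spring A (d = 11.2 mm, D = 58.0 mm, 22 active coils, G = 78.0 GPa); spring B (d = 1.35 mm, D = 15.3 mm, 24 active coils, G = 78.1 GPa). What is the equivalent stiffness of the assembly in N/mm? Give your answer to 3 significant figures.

36.1 N/mm

k_A = Gd⁴/(8D³N_a) = (78.0×10³)(11.2⁴)/(8·58.0³·22) = 35.741 N/mm
k_B = Gd⁴/(8D³N_a) = (78.1×10³)(1.35⁴)/(8·15.3³·24) = 0.37723 N/mm
Parallel: k_eq = 35.741 + 0.37723 = 36.119 N/mm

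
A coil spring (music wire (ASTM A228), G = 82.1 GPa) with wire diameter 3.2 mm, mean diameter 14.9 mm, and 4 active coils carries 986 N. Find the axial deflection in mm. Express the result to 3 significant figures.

k = Gd⁴/(8D³N_a) = (82.1×10³)(3.2⁴)/(8·14.9³·4) = 81.327 N/mm
δ = F/k = 986 / 81.327 = 12.124 mm

12.1 mm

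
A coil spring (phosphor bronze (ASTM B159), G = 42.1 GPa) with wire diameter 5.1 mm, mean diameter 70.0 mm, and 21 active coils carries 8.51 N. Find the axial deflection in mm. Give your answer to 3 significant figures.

k = Gd⁴/(8D³N_a) = (42.1×10³)(5.1⁴)/(8·70.0³·21) = 0.49426 N/mm
δ = F/k = 8.51 / 0.49426 = 17.218 mm

17.2 mm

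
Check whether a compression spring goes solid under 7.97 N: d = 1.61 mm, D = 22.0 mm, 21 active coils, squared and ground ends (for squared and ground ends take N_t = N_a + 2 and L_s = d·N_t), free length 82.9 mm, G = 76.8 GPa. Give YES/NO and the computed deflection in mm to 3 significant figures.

NO, δ = 27.6 mm

k = Gd⁴/(8D³N_a) = (76.8×10³)(1.61⁴)/(8·22.0³·21) = 0.28846 N/mm
N_t = 23; L_s = 1.61·23 = 37.03 mm; δ_solid = L₀ − L_s = 82.9 − 37.03 = 45.87 mm
δ = F/k = 7.97/0.28846 = 27.629 mm
δ < δ_solid → spring does not go solid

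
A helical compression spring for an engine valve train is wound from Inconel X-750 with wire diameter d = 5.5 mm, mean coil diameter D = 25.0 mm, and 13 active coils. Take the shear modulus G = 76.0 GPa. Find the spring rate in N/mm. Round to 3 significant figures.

42.8 N/mm

k = Gd⁴/(8D³N_a) = (76.0×10³ × 5.5⁴) / (8 × 25.0³ × 13)
  = 6.95448e+07 / 1.625e+06 = 42.797 N/mm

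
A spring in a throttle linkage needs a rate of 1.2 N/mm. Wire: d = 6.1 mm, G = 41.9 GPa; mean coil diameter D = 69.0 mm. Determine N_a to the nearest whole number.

18

N_a = Gd⁴/(8D³k) = (41.9×10³ × 6.1⁴)/(8 × 69.0³ × 1.2)
    = 5.80141e+07 / 3.15369e+06 = 18.4 → 18 coils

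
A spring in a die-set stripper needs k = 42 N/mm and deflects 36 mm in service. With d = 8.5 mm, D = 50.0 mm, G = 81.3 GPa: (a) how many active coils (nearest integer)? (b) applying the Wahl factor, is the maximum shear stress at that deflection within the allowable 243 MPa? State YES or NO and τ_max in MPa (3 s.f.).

N_a = Gd⁴/(8D³k) = (81.3×10³)(8.5⁴)/(8·50.0³·42) = 10.1 → N_a = 10
Actual rate k = Gd⁴/(8D³·10) = 42.439 N/mm
Working load F = kδ = 42.439·36 = 1527.8 N
C = 50.0/8.5 = 5.8824; K_W = (4C−1)/(4C−4)+0.615/C = 1.2582
τ_max = K_W·8FD/(πd³) = 1.2582·316.75 = 398.53 MPa
τ_max > 243 MPa → exceeds allowable

(a) 10 coils; (b) NO, τ_max = 399 MPa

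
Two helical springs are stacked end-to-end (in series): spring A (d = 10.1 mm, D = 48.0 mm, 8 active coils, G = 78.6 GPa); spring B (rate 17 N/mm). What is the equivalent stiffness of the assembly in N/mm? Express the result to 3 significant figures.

k_A = Gd⁴/(8D³N_a) = (78.6×10³)(10.1⁴)/(8·48.0³·8) = 115.56 N/mm
Series: 1/k_eq = 1/115.56 + 1/17 = 0.067477; k_eq = 14.82 N/mm

14.8 N/mm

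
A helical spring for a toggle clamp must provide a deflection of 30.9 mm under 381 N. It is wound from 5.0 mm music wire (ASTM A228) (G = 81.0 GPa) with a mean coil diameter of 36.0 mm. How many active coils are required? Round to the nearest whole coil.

Required rate k = F/δ = 381/30.9 = 12.33 N/mm
N_a = Gd⁴/(8D³k) = (81.0×10³ × 5.0⁴)/(8 × 36.0³ × 12.33)
    = 5.0625e+07 / 4.60218e+06 = 11 → 11 coils

11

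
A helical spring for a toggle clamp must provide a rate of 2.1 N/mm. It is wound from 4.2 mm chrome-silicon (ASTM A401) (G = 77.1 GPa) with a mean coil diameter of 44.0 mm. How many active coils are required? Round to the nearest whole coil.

17

N_a = Gd⁴/(8D³k) = (77.1×10³ × 4.2⁴)/(8 × 44.0³ × 2.1)
    = 2.39912e+07 / 1.43109e+06 = 16.76 → 17 coils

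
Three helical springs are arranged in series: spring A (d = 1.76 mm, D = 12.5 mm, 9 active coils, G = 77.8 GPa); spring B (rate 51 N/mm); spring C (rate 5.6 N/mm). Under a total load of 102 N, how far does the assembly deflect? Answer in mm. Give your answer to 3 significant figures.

k_A = Gd⁴/(8D³N_a) = (77.8×10³)(1.76⁴)/(8·12.5³·9) = 5.3085 N/mm
Series: 1/k_eq = 1/5.3085 + 1/51 + 1/5.6 = 0.38656; k_eq = 2.5869 N/mm
δ = F/k_eq = 102/2.5869 = 39.429 mm

39.4 mm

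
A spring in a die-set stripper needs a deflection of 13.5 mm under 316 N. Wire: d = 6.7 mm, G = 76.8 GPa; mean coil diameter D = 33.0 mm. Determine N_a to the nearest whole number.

Required rate k = F/δ = 316/13.5 = 23.407 N/mm
N_a = Gd⁴/(8D³k) = (76.8×10³ × 6.7⁴)/(8 × 33.0³ × 23.407)
    = 1.54761e+08 / 6.72954e+06 = 23 → 23 coils

23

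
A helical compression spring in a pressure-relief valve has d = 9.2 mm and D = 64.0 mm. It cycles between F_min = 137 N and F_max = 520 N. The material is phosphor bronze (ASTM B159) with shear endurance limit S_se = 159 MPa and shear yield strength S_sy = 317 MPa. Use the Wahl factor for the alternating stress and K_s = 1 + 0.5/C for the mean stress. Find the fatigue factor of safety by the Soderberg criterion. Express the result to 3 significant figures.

1.86

C = D/d = 64.0/9.2 = 6.9565; K_W = (4C−1)/(4C−4)+0.615/C = 1.2143; K_s = 1+0.5/C = 1.0719
F_a = (F_max−F_min)/2 = 191.5 N; F_m = (F_max+F_min)/2 = 328.5 N
τ_a = K_W·8F_aD/(πd³) = 1.2143 × 40.08 = 48.67 MPa
τ_m = K_s·8F_mD/(πd³) = 1.0719 × 68.753 = 73.695 MPa
Soderberg: 1/n_f = τ_a/S_se + τ_m/S_sy = 48.67/159 + 73.695/317 = 0.30610 + 0.23248 = 0.53857
n_f = 1/0.53857 = 1.857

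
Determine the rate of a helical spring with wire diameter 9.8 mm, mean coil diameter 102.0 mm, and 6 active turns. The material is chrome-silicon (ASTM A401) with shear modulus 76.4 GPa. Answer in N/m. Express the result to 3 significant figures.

k = Gd⁴/(8D³N_a) = (76.4×10³ × 9.8⁴) / (8 × 102.0³ × 6)
  = 7.04689e+08 / 5.0938e+07 = 13.834 N/mm = 13834 N/m

13800 N/m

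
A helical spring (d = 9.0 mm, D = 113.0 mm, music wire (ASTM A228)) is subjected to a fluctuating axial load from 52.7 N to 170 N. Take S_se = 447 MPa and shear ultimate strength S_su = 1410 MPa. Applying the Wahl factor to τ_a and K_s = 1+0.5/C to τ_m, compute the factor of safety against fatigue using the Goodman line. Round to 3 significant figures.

C = D/d = 113.0/9.0 = 12.5556; K_W = (4C−1)/(4C−4)+0.615/C = 1.1139; K_s = 1+0.5/C = 1.0398
F_a = (F_max−F_min)/2 = 58.65 N; F_m = (F_max+F_min)/2 = 111.35 N
τ_a = K_W·8F_aD/(πd³) = 1.1139 × 23.15 = 25.787 MPa
τ_m = K_s·8F_mD/(πd³) = 1.0398 × 43.952 = 45.703 MPa
Goodman: 1/n_f = τ_a/S_se + τ_m/S_su = 25.787/447 + 45.703/1410 = 0.05769 + 0.03241 = 0.090102
n_f = 1/0.090102 = 11.1

11.1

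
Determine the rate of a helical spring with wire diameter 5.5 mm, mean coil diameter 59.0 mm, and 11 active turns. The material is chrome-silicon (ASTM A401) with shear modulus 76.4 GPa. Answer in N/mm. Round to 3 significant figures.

k = Gd⁴/(8D³N_a) = (76.4×10³ × 5.5⁴) / (8 × 59.0³ × 11)
  = 6.99108e+07 / 1.80734e+07 = 3.8682 N/mm

3.87 N/mm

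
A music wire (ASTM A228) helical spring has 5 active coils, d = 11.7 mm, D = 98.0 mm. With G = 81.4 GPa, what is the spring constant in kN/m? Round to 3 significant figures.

k = Gd⁴/(8D³N_a) = (81.4×10³ × 11.7⁴) / (8 × 98.0³ × 5)
  = 1.52534e+09 / 3.76477e+07 = 40.516 N/mm

40.5 kN/m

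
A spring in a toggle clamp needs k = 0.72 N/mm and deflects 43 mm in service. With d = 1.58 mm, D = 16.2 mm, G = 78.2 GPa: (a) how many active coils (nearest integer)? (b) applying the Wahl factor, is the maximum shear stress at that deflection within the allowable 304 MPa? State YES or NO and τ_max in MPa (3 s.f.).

(a) 20 coils; (b) NO, τ_max = 368 MPa

N_a = Gd⁴/(8D³k) = (78.2×10³)(1.58⁴)/(8·16.2³·0.72) = 19.9 → N_a = 20
Actual rate k = Gd⁴/(8D³·20) = 0.71642 N/mm
Working load F = kδ = 0.71642·43 = 30.806 N
C = 16.2/1.58 = 10.2532; K_W = (4C−1)/(4C−4)+0.615/C = 1.1410
τ_max = K_W·8FD/(πd³) = 1.1410·322.2 = 367.64 MPa
τ_max > 304 MPa → exceeds allowable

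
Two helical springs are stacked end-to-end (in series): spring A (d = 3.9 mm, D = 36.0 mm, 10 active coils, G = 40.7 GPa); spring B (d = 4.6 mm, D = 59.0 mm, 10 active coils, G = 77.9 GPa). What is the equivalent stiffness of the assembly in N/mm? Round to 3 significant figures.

k_A = Gd⁴/(8D³N_a) = (40.7×10³)(3.9⁴)/(8·36.0³·10) = 2.5226 N/mm
k_B = Gd⁴/(8D³N_a) = (77.9×10³)(4.6⁴)/(8·59.0³·10) = 2.1229 N/mm
Series: 1/k_eq = 1/2.5226 + 1/2.1229 = 0.86747; k_eq = 1.1528 N/mm

1.15 N/mm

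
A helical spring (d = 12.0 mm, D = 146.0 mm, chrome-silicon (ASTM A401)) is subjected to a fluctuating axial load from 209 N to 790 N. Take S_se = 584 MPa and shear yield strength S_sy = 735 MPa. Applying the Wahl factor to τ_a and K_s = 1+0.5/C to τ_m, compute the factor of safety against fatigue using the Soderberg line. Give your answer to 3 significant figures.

3.68

C = D/d = 146.0/12.0 = 12.1667; K_W = (4C−1)/(4C−4)+0.615/C = 1.1177; K_s = 1+0.5/C = 1.0411
F_a = (F_max−F_min)/2 = 290.5 N; F_m = (F_max+F_min)/2 = 499.5 N
τ_a = K_W·8F_aD/(πd³) = 1.1177 × 62.502 = 69.859 MPa
τ_m = K_s·8F_mD/(πd³) = 1.0411 × 107.47 = 111.89 MPa
Soderberg: 1/n_f = τ_a/S_se + τ_m/S_sy = 69.859/584 + 111.89/735 = 0.11962 + 0.15223 = 0.27185
n_f = 1/0.27185 = 3.679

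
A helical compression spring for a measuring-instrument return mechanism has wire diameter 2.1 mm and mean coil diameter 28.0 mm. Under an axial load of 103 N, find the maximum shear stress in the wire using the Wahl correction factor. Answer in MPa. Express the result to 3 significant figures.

Spring index C = D/d = 28.0/2.1 = 13.3333
K_W = (4C−1)/(4C−4) + 0.615/C = 52.333/49.333 + 0.0461 = 1.1069
τ₀ = 8FD/(πd³) = 8·103·28.0/(π·2.1³) = 23072/29.094 = 793.01 MPa
τ_max = K·τ₀ = 1.1069 × 793.01 = 877.81 MPa

878 MPa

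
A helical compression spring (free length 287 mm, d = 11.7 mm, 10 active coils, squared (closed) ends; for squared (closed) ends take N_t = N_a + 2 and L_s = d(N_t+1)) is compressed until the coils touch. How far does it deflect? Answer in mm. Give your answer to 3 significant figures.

135 mm

N_t = 12; L_s = 11.7·13 = 152.1 mm
δ_solid = L₀ − L_s = 287 − 152.1 = 134.9 mm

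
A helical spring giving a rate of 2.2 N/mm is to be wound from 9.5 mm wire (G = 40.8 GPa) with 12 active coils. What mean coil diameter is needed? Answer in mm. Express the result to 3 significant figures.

116 mm

D = (Gd⁴/(8N_a·k))^(1/3) = (40.8×10³·9.5⁴/(8·12·2.2))^(1/3)
  = (1.57348e+06)^(1/3) = 116.3108 mm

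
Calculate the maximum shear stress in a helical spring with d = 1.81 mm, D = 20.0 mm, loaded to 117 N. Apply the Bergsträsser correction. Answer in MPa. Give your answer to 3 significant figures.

Spring index C = D/d = 20.0/1.81 = 11.0497
K_B = (4C+2)/(4C−3) = 46.199/41.199 = 1.1214
τ₀ = 8FD/(πd³) = 8·117·20.0/(π·1.81³) = 18720/18.629 = 1004.9 MPa
τ_max = K·τ₀ = 1.1214 × 1004.9 = 1126.9 MPa

1130 MPa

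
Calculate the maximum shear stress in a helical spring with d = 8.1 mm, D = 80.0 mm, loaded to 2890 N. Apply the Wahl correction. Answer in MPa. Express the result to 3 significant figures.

1270 MPa

Spring index C = D/d = 80.0/8.1 = 9.8765
K_W = (4C−1)/(4C−4) + 0.615/C = 38.506/35.506 + 0.0623 = 1.1468
τ₀ = 8FD/(πd³) = 8·2890·80.0/(π·8.1³) = 1.8496e+06/1669.6 = 1107.8 MPa
τ_max = K·τ₀ = 1.1468 × 1107.8 = 1270.4 MPa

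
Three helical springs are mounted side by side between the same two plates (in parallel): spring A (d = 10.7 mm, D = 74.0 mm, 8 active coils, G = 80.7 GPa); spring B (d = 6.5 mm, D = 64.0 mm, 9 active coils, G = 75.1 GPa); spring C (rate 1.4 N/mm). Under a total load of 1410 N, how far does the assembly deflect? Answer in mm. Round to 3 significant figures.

k_A = Gd⁴/(8D³N_a) = (80.7×10³)(10.7⁴)/(8·74.0³·8) = 40.788 N/mm
k_B = Gd⁴/(8D³N_a) = (75.1×10³)(6.5⁴)/(8·64.0³·9) = 7.1027 N/mm
Parallel: k_eq = 40.788 + 7.1027 + 1.4 = 49.291 N/mm
δ = F/k_eq = 1410/49.291 = 28.606 mm

28.6 mm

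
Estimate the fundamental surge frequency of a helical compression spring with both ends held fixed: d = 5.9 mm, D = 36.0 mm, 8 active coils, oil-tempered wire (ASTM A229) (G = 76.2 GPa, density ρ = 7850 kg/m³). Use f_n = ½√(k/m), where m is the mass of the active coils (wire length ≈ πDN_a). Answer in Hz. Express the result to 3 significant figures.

200 Hz

k = Gd⁴/(8D³N_a) = (76.2×10³)(5.9⁴)/(8·36.0³·8) = 30.923 N/mm = 30923 N/m
Wire length L = πDN_a = π·36.0·8 = 904.78 mm
m = ρ·(πd²/4)·L = 7850 × 27.34×10⁻⁶ m² × 0.90478 m = 0.19418 kg
f_n = ½√(k/m) = 0.5·√(30923/0.19418) = 0.5·√(1.5925e+05) = 199.53 Hz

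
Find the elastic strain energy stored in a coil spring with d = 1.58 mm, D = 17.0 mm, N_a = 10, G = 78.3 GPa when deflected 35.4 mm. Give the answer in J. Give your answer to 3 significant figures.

k = Gd⁴/(8D³N_a) = (78.3×10³)(1.58⁴)/(8·17.0³·10) = 1.2415 N/mm
U = ½kδ² = 0.5 × 1.2415 × 35.4² = 777.91 N·mm = 0.77791 J

0.778 J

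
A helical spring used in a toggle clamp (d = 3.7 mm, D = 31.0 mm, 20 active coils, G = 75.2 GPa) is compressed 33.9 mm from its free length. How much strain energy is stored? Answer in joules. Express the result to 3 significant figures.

1.70 J

k = Gd⁴/(8D³N_a) = (75.2×10³)(3.7⁴)/(8·31.0³·20) = 2.9568 N/mm
U = ½kδ² = 0.5 × 2.9568 × 33.9² = 1699 N·mm = 1.699 J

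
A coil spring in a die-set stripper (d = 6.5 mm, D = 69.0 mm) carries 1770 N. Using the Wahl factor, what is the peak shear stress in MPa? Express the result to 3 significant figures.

1290 MPa

Spring index C = D/d = 69.0/6.5 = 10.6154
K_W = (4C−1)/(4C−4) + 0.615/C = 41.462/38.462 + 0.0579 = 1.1359
τ₀ = 8FD/(πd³) = 8·1770·69.0/(π·6.5³) = 977040/862.76 = 1132.5 MPa
τ_max = K·τ₀ = 1.1359 × 1132.5 = 1286.4 MPa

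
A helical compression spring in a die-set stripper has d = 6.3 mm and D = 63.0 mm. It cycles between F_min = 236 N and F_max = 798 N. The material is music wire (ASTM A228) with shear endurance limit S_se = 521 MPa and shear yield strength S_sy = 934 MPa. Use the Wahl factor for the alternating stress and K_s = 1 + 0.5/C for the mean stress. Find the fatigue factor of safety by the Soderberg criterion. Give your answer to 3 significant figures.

C = D/d = 63.0/6.3 = 10.0000; K_W = (4C−1)/(4C−4)+0.615/C = 1.1448; K_s = 1+0.5/C = 1.0500
F_a = (F_max−F_min)/2 = 281 N; F_m = (F_max+F_min)/2 = 517 N
τ_a = K_W·8F_aD/(πd³) = 1.1448 × 180.29 = 206.4 MPa
τ_m = K_s·8F_mD/(πd³) = 1.0500 × 331.7 = 348.29 MPa
Soderberg: 1/n_f = τ_a/S_se + τ_m/S_sy = 206.4/521 + 348.29/934 = 0.39616 + 0.37290 = 0.76906
n_f = 1/0.76906 = 1.3

1.30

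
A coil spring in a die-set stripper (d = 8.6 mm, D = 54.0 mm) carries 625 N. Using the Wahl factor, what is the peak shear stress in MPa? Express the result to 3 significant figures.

168 MPa

Spring index C = D/d = 54.0/8.6 = 6.2791
K_W = (4C−1)/(4C−4) + 0.615/C = 24.116/21.116 + 0.0979 = 1.2400
τ₀ = 8FD/(πd³) = 8·625·54.0/(π·8.6³) = 270000/1998.2 = 135.12 MPa
τ_max = K·τ₀ = 1.2400 × 135.12 = 167.55 MPa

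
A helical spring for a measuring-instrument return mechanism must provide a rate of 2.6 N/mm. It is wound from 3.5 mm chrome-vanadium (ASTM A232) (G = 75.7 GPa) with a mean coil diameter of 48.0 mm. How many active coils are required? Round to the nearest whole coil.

N_a = Gd⁴/(8D³k) = (75.7×10³ × 3.5⁴)/(8 × 48.0³ × 2.6)
    = 1.13597e+07 / 2.30031e+06 = 4.938 → 5 coils

5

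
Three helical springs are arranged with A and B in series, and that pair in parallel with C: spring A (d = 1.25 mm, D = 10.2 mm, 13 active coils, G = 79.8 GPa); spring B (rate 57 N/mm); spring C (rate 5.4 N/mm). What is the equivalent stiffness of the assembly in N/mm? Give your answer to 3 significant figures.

k_A = Gd⁴/(8D³N_a) = (79.8×10³)(1.25⁴)/(8·10.2³·13) = 1.7653 N/mm
Springs A,B series: k_AB = 1/(1/1.7653+1/57) = 1.7122 N/mm; parallel with C: k_eq = 1.7122+5.4 = 7.1122 N/mm

7.11 N/mm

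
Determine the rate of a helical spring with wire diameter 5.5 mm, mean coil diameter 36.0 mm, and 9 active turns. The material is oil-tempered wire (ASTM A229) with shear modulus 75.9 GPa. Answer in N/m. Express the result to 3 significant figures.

20700 N/m

k = Gd⁴/(8D³N_a) = (75.9×10³ × 5.5⁴) / (8 × 36.0³ × 9)
  = 6.94532e+07 / 3.35923e+06 = 20.675 N/mm = 20675 N/m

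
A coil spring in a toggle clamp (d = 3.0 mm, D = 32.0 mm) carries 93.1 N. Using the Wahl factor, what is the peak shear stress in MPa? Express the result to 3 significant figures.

319 MPa

Spring index C = D/d = 32.0/3.0 = 10.6667
K_W = (4C−1)/(4C−4) + 0.615/C = 41.667/38.667 + 0.0577 = 1.1352
τ₀ = 8FD/(πd³) = 8·93.1·32.0/(π·3.0³) = 23833.6/84.823 = 280.98 MPa
τ_max = K·τ₀ = 1.1352 × 280.98 = 318.98 MPa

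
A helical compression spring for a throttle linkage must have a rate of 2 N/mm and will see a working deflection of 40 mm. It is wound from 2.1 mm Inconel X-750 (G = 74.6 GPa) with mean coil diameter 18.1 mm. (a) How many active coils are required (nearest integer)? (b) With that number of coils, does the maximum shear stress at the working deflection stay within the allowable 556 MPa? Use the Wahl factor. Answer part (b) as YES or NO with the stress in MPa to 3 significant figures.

(a) 15 coils; (b) YES, τ_max = 475 MPa

N_a = Gd⁴/(8D³k) = (74.6×10³)(2.1⁴)/(8·18.1³·2) = 15.29 → N_a = 15
Actual rate k = Gd⁴/(8D³·15) = 2.0389 N/mm
Working load F = kδ = 2.0389·40 = 81.557 N
C = 18.1/2.1 = 8.6190; K_W = (4C−1)/(4C−4)+0.615/C = 1.1698
τ_max = K_W·8FD/(πd³) = 1.1698·405.9 = 474.82 MPa
τ_max ≤ 556 MPa → acceptable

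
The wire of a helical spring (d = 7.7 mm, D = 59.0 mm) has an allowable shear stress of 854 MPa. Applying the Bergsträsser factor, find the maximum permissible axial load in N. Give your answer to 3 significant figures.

2200 N

C = D/d = 59.0/7.7 = 7.6623
K_B = (4C+2)/(4C−3) = 32.649/27.649 = 1.1808
τ_max = K·8FD/(πd³) → F_max = τ_allow·πd³/(8DK)
F_max = 854·π·7.7³/(8·59.0·1.1808) = 1.2248e+06/557.35 = 2197.6 N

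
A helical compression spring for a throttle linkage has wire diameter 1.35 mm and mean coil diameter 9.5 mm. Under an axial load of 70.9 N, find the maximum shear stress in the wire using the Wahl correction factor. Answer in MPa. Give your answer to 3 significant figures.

Spring index C = D/d = 9.5/1.35 = 7.0370
K_W = (4C−1)/(4C−4) + 0.615/C = 27.148/24.148 + 0.0874 = 1.2116
τ₀ = 8FD/(πd³) = 8·70.9·9.5/(π·1.35³) = 5388.4/7.7295 = 697.12 MPa
τ_max = K·τ₀ = 1.2116 × 697.12 = 844.65 MPa

845 MPa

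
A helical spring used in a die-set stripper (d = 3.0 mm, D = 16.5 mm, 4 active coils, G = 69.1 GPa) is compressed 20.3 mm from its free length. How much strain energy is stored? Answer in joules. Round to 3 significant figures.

k = Gd⁴/(8D³N_a) = (69.1×10³)(3.0⁴)/(8·16.5³·4) = 38.937 N/mm
U = ½kδ² = 0.5 × 38.937 × 20.3² = 8022.8 N·mm = 8.0228 J

8.02 J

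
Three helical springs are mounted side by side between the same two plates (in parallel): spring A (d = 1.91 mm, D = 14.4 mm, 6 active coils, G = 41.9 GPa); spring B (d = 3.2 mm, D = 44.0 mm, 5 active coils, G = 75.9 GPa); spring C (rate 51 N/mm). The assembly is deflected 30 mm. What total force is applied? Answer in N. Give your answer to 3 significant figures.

k_A = Gd⁴/(8D³N_a) = (41.9×10³)(1.91⁴)/(8·14.4³·6) = 3.8906 N/mm
k_B = Gd⁴/(8D³N_a) = (75.9×10³)(3.2⁴)/(8·44.0³·5) = 2.3357 N/mm
Parallel: k_eq = 3.8906 + 2.3357 + 51 = 57.226 N/mm
F = k_eq·δ = 57.226·30 = 1716.8 N

1720 N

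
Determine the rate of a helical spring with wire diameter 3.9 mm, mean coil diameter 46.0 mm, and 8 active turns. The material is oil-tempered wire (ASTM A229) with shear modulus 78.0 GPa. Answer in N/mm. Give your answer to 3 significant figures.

k = Gd⁴/(8D³N_a) = (78.0×10³ × 3.9⁴) / (8 × 46.0³ × 8)
  = 1.80448e+07 / 6.2295e+06 = 2.8967 N/mm

2.90 N/mm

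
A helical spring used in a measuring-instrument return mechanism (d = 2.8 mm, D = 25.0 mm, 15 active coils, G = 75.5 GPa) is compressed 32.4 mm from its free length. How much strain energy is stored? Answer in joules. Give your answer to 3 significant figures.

k = Gd⁴/(8D³N_a) = (75.5×10³)(2.8⁴)/(8·25.0³·15) = 2.475 N/mm
U = ½kδ² = 0.5 × 2.475 × 32.4² = 1299.1 N·mm = 1.2991 J

1.30 J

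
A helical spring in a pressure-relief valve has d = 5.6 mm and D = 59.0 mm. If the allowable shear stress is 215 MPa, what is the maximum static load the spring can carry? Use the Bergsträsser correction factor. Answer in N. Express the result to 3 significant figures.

C = D/d = 59.0/5.6 = 10.5357
K_B = (4C+2)/(4C−3) = 44.143/39.143 = 1.1277
τ_max = K·8FD/(πd³) → F_max = τ_allow·πd³/(8DK)
F_max = 215·π·5.6³/(8·59.0·1.1277) = 1.1862e+05/532.29 = 222.84 N

223 N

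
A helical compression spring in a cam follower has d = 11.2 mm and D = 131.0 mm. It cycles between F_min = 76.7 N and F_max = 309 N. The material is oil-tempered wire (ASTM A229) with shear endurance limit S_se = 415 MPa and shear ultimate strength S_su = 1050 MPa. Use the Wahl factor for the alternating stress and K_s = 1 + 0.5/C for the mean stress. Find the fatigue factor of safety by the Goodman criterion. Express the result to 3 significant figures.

8.33

C = D/d = 131.0/11.2 = 11.6964; K_W = (4C−1)/(4C−4)+0.615/C = 1.1227; K_s = 1+0.5/C = 1.0427
F_a = (F_max−F_min)/2 = 116.15 N; F_m = (F_max+F_min)/2 = 192.85 N
τ_a = K_W·8F_aD/(πd³) = 1.1227 × 27.579 = 30.963 MPa
τ_m = K_s·8F_mD/(πd³) = 1.0427 × 45.791 = 47.748 MPa
Goodman: 1/n_f = τ_a/S_se + τ_m/S_su = 30.963/415 + 47.748/1050 = 0.07461 + 0.04547 = 0.12008
n_f = 1/0.12008 = 8.328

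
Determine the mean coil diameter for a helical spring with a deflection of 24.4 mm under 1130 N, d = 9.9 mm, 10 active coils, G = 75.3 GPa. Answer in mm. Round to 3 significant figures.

58.0 mm

Required rate k = F/δ = 1130/24.4 = 46.311 N/mm
D = (Gd⁴/(8N_a·k))^(1/3) = (75.3×10³·9.9⁴/(8·10·46.311))^(1/3)
  = (195235)^(1/3) = 58.0122 mm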